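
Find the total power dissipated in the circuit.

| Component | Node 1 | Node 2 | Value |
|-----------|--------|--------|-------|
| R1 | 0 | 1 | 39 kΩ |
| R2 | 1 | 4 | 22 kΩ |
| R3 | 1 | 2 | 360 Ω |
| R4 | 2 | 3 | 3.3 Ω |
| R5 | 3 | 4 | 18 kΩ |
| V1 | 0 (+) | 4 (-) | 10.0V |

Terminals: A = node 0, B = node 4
Nodal analysis, taking node 4 as the 0 V reference.
Source V1 fixes V_0 = 10 V.
KCL at each unknown node (sum of currents leaving = 0; resistances in Ω):
  Node 1: (V_1 - 10)/39000 + (V_1 - 0)/22000 + (V_1 - V_2)/360 = 0
  Node 2: (V_2 - V_1)/360 + (V_2 - V_3)/3.3 = 0
  Node 3: (V_3 - V_2)/3.3 + (V_3 - 0)/18000 = 0
Collecting terms (coefficients in siemens):
  0.002849·V_1 - 0.002778·V_2 = 0.0002564
  0.3058·V_2 - 0.002778·V_1 - 0.303·V_3 = 0
  0.3031·V_3 - 0.303·V_2 = 0
Solving these 3 simultaneous equations (Gaussian elimination) gives:
  V_1 = 2.042 V, V_2 = 2.002 V, V_3 = 2.002 V
Power in each resistor, P = (ΔV)²/R:
  P_R1 = (10 - 2.042)²/39000 = 0.001624 W
  P_R2 = (2.042 - 0)²/22000 = 0.0001896 W
  P_R3 = (2.042 - 2.002)²/360 = 0.000004453 W
  P_R4 = (2.002 - 2.002)²/3.3 = 0.00000004082 W
  P_R5 = (2.002 - 0)²/18000 = 0.0002226 W
P_total = P_R1 + P_R2 + P_R3 + P_R4 + P_R5 = 0.00204 W

Final answer: 0.00204 W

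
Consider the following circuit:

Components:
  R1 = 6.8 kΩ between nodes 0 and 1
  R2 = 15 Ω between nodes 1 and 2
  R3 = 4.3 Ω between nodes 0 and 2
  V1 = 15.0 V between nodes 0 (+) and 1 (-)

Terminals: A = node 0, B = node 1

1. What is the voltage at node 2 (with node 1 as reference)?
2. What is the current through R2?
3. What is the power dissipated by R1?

Nodal analysis, taking node 1 as the 0 V reference.
Source V1 fixes V_0 = 15 V.
KCL at each unknown node (sum of currents leaving = 0; resistances in Ω):
  Node 2: (V_2 - 0)/15 + (V_2 - 15)/4.3 = 0
Collecting terms: 0.2992 × V_2 = 3.488  =>  V_2 = 11.66 V
Part 1:
  Read off the nodal solution: V_2 = 11.66 V
Part 2:
  I_R2 = (V_1 - V_2)/R2 = (0 - 11.66)/15 = -0.7772 A
  Magnitude: I_R2 = 0.7772 A
Part 3:
  I_R1 = (V_0 - V_1)/R1 = (15 - 0)/6800 = 0.002206 A
  P_R1 = I_R1² × R1 = (0.002206)² × 6800 = 0.03309 W

Final answers:
1. V_2 = 11.66 V
2. I_R2 = 0.7772 A
3. P_R1 = 0.03309 W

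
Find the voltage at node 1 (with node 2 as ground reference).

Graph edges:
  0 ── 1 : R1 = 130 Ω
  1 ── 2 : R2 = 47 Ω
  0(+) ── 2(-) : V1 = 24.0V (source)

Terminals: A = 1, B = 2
Nodal analysis, taking node 2 as the 0 V reference.
Source V1 fixes V_0 = 24 V.
KCL at each unknown node (sum of currents leaving = 0; resistances in Ω):
  Node 1: (V_1 - 24)/130 + (V_1 - 0)/47 = 0
Collecting terms: 0.02897 × V_1 = 0.1846  =>  V_1 = 6.373 V
The requested potential is V_1 = 6.373 V.

Final answer: V_1 = 6.373 V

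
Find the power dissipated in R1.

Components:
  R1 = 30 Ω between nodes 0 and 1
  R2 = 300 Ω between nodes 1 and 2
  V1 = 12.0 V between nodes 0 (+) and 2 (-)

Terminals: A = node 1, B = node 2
Nodal analysis, taking node 2 as the 0 V reference.
Source V1 fixes V_0 = 12 V.
KCL at each unknown node (sum of currents leaving = 0; resistances in Ω):
  Node 1: (V_1 - 12)/30 + (V_1 - 0)/300 = 0
Collecting terms: 0.03667 × V_1 = 0.4  =>  V_1 = 10.91 V
I_R1 = (V_0 - V_1)/R1 = (12 - 10.91)/30 = 0.03636 A
P_R1 = I_R1² × R1 = (0.03636)² × 30 = 0.03967 W

Final answer: 0.03967 W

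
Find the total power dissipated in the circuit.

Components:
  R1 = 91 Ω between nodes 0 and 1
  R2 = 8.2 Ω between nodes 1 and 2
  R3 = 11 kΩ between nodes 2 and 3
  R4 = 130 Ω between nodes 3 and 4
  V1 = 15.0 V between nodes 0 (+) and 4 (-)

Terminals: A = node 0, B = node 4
Nodal analysis, taking node 4 as the 0 V reference.
Source V1 fixes V_0 = 15 V.
KCL at each unknown node (sum of currents leaving = 0; resistances in Ω):
  Node 1: (V_1 - 15)/91 + (V_1 - V_2)/8.2 = 0
  Node 2: (V_2 - V_1)/8.2 + (V_2 - V_3)/11000 = 0
  Node 3: (V_3 - V_2)/11000 + (V_3 - 0)/130 = 0
Collecting terms (coefficients in siemens):
  0.1329·V_1 - 0.122·V_2 = 0.1648
  0.122·V_2 - 0.122·V_1 - 0.00009091·V_3 = 0
  0.007783·V_3 - 0.00009091·V_2 = 0
Solving these 3 simultaneous equations (Gaussian elimination) gives:
  V_1 = 14.88 V, V_2 = 14.87 V, V_3 = 0.1737 V
Power in each resistor, P = (ΔV)²/R:
  P_R1 = (15 - 14.88)²/91 = 0.0001624 W
  P_R2 = (14.88 - 14.87)²/8.2 = 0.00001463 W
  P_R3 = (14.87 - 0.1737)²/11000 = 0.01963 W
  P_R4 = (0.1737 - 0)²/130 = 0.000232 W
P_total = P_R1 + P_R2 + P_R3 + P_R4 = 0.02004 W

Final answer: 0.02004 W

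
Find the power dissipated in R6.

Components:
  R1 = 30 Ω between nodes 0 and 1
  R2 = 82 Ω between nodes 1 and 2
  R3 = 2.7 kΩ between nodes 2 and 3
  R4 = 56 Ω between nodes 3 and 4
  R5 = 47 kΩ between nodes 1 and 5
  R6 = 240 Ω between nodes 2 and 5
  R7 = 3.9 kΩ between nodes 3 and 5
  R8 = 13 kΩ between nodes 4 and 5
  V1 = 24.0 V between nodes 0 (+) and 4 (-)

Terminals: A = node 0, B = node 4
Nodal analysis, taking node 4 as the 0 V reference.
Source V1 fixes V_0 = 24 V.
KCL at each unknown node (sum of currents leaving = 0; resistances in Ω):
  Node 1: (V_1 - 24)/30 + (V_1 - V_2)/82 + (V_1 - V_5)/47000 = 0
  Node 2: (V_2 - V_1)/82 + (V_2 - V_3)/2700 + (V_2 - V_5)/240 = 0
  Node 3: (V_3 - V_2)/2700 + (V_3 - 0)/56 + (V_3 - V_5)/3900 = 0
  Node 5: (V_5 - V_1)/47000 + (V_5 - V_2)/240 + (V_5 - V_3)/3900 + (V_5 - 0)/13000 = 0
Collecting terms (coefficients in siemens):
  0.04555·V_1 - 0.0122·V_2 - 0.00002128·V_5 = 0.8
  0.01673·V_2 - 0.0122·V_1 - 0.0003704·V_3 - 0.004167·V_5 = 0
  0.01848·V_3 - 0.0003704·V_2 - 0.0002564·V_5 = 0
  0.004521·V_5 - 0.00002128·V_1 - 0.004167·V_2 - 0.0002564·V_3 = 0
Solving these 4 simultaneous equations (Gaussian elimination) gives:
  V_1 = 23.56 V, V_2 = 22.35 V, V_3 = 0.7358 V, V_5 = 20.75 V
I_R6 = (V_2 - V_5)/R6 = (22.35 - 20.75)/240 = 0.00667 A
P_R6 = I_R6² × R6 = (0.00667)² × 240 = 0.01068 W

Final answer: 0.01068 W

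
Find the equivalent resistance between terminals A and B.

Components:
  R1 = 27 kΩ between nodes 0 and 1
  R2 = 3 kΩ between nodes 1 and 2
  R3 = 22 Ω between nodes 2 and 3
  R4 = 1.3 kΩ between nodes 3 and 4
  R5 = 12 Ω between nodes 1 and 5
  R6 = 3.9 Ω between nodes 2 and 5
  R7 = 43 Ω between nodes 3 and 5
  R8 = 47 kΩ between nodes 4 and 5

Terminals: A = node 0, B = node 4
The network is not a plain series/parallel combination. Inject a 1 A test current into terminal A (node 0) and return it from terminal B (node 4); then R_eq = V_A / (1 A).
Nodal analysis, taking node 4 as the 0 V reference.
Current source I_test pushes 1 A into node 0 and draws it out of node 4.
KCL at each unknown node (sum of currents leaving = 0; resistances in Ω):
  Node 0: (V_0 - V_1)/27000 - 1 = 0
  Node 1: (V_1 - V_0)/27000 + (V_1 - V_2)/3000 + (V_1 - V_5)/12 = 0
  Node 2: (V_2 - V_1)/3000 + (V_2 - V_3)/22 + (V_2 - V_5)/3.9 = 0
  Node 3: (V_3 - V_2)/22 + (V_3 - 0)/1300 + (V_3 - V_5)/43 = 0
  Node 5: (V_5 - V_1)/12 + (V_5 - V_2)/3.9 + (V_5 - V_3)/43 + (V_5 - 0)/47000 = 0
Collecting terms (coefficients in siemens):
  0.00003704·V_0 - 0.00003704·V_1 = 1
  0.0837·V_1 - 0.00003704·V_0 - 0.0003333·V_2 - 0.08333·V_5 = 0
  0.3022·V_2 - 0.0003333·V_1 - 0.04545·V_3 - 0.2564·V_5 = 0
  0.06948·V_3 - 0.04545·V_2 - 0.02326·V_5 = 0
  0.363·V_5 - 0.08333·V_1 - 0.2564·V_2 - 0.02326·V_3 = 0
Solving these 5 simultaneous equations (Gaussian elimination) gives:
  V_0 = 28290 V, V_1 = 1292 V, V_2 = 1278 V, V_3 = 1265 V
  V_5 = 1280 V
R_eq = V_0 / 1 A = 28290 Ω = 28.29 kΩ

Final answer: 28.29 kΩ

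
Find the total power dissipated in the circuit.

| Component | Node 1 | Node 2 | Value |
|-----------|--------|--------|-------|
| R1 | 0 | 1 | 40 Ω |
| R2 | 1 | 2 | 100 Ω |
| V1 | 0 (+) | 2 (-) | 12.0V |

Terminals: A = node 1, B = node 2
Nodal analysis, taking node 2 as the 0 V reference.
Source V1 fixes V_0 = 12 V.
KCL at each unknown node (sum of currents leaving = 0; resistances in Ω):
  Node 1: (V_1 - 12)/40 + (V_1 - 0)/100 = 0
Collecting terms: 0.035 × V_1 = 0.3  =>  V_1 = 8.571 V
Power in each resistor, P = (ΔV)²/R:
  P_R1 = (12 - 8.571)²/40 = 0.2939 W
  P_R2 = (8.571 - 0)²/100 = 0.7347 W
P_total = P_R1 + P_R2 = 1.029 W

Final answer: 1.029 W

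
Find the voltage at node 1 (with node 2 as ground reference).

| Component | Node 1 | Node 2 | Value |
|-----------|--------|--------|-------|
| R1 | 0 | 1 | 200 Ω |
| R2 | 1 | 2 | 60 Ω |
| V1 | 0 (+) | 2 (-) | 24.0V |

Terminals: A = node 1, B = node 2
Nodal analysis, taking node 2 as the 0 V reference.
Source V1 fixes V_0 = 24 V.
KCL at each unknown node (sum of currents leaving = 0; resistances in Ω):
  Node 1: (V_1 - 24)/200 + (V_1 - 0)/60 = 0
Collecting terms: 0.02167 × V_1 = 0.12  =>  V_1 = 5.538 V
The requested potential is V_1 = 5.538 V.

Final answer: V_1 = 5.538 V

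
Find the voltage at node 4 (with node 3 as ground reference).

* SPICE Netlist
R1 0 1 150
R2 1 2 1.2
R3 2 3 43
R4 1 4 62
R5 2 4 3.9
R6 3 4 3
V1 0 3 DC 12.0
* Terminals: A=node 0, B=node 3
Nodal analysis, taking node 3 as the 0 V reference.
Source V1 fixes V_0 = 12 V.
KCL at each unknown node (sum of currents leaving = 0; resistances in Ω):
  Node 1: (V_1 - 12)/150 + (V_1 - V_2)/1.2 + (V_1 - V_4)/62 = 0
  Node 2: (V_2 - V_1)/1.2 + (V_2 - 0)/43 + (V_2 - V_4)/3.9 = 0
  Node 4: (V_4 - V_1)/62 + (V_4 - V_2)/3.9 + (V_4 - 0)/3 = 0
Collecting terms (coefficients in siemens):
  0.8561·V_1 - 0.8333·V_2 - 0.01613·V_4 = 0.08
  1.113·V_2 - 0.8333·V_1 - 0.2564·V_4 = 0
  0.6059·V_4 - 0.01613·V_1 - 0.2564·V_2 = 0
Solving these 3 simultaneous equations (Gaussian elimination) gives:
  V_1 = 0.5229 V, V_2 = 0.4374 V, V_4 = 0.199 V
The requested potential is V_4 = 0.199 V.

Final answer: V_4 = 0.199 V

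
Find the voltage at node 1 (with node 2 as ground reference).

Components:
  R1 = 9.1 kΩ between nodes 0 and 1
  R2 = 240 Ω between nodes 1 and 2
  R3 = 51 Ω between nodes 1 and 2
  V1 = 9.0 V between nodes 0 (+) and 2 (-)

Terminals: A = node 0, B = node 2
Nodal analysis, taking node 2 as the 0 V reference.
Source V1 fixes V_0 = 9 V.
KCL at each unknown node (sum of currents leaving = 0; resistances in Ω):
  Node 1: (V_1 - 9)/9100 + (V_1 - 0)/240 + (V_1 - 0)/51 = 0
Collecting terms: 0.02388 × V_1 = 0.000989  =>  V_1 = 0.04141 V
The requested potential is V_1 = 0.04141 V.

Final answer: V_1 = 0.04141 V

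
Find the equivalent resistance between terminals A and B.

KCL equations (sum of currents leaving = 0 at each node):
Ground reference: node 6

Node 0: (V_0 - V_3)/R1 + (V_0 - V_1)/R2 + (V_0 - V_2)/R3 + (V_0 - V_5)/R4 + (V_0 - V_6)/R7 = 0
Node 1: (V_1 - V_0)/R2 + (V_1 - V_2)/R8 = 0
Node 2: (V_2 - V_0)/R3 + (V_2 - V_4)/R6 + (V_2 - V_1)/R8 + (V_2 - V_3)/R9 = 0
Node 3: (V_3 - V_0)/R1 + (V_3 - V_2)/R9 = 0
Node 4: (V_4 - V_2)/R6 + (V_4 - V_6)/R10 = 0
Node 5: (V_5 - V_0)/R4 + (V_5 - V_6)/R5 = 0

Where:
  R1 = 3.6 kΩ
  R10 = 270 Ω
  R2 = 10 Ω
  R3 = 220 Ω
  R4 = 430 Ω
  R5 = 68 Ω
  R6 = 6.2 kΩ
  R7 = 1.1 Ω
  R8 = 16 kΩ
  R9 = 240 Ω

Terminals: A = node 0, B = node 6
Reduce the network between node 0 (A) and node 6 (B) by series/parallel combination:
  Rs1 = R2 + R8 (series, joined only at node 1) = 10 + 16000 = 16010 Ω
  Rp1 = R3 ‖ Rs1 (parallel, both between nodes 0 and 2) = 1/(1/220 + 1/16010) = 217 Ω
  Rs2 = R1 + R9 (series, joined only at node 3) = 3600 + 240 = 3840 Ω
  Rp2 = Rp1 ‖ Rs2 (parallel, both between nodes 0 and 2) = 1/(1/217 + 1/3840) = 205.4 Ω
  Rs3 = R6 + Rp2 (series, joined only at node 2) = 6200 + 205.4 = 6405 Ω
  Rs4 = R10 + Rs3 (series, joined only at node 4) = 270 + 6405 = 6675 Ω
  Rp3 = R7 ‖ Rs4 (parallel, both between nodes 0 and 6) = 1/(1/1.1 + 1/6675) = 1.1 Ω
  Rs5 = R4 + R5 (series, joined only at node 5) = 430 + 68 = 498 Ω
  Rp4 = Rp3 ‖ Rs5 (parallel, both between nodes 0 and 6) = 1/(1/1.1 + 1/498) = 1.097 Ω
R_eq = 1.097 Ω

Final answer: 1.097 Ω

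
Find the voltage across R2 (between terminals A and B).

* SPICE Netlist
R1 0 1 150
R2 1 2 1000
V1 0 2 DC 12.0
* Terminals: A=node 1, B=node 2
R1 and R2 are in series across V1 (node 0 → node 1 → node 2), and the output A–B is taken across R2, so this is a voltage divider.
Series current: I = V1/(R1 + R2) = 12/(150 + 1000) = 12/1150 = 0.01043 A
V_R2 = I × R2 = V1 × R2/(R1 + R2) = 12 × 1000/1150 = 10.43 V

Final answer: 10.43 V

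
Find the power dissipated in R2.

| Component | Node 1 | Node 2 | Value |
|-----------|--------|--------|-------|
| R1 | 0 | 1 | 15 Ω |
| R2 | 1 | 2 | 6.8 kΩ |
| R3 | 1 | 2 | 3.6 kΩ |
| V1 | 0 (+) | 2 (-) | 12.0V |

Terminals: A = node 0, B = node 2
Nodal analysis, taking node 2 as the 0 V reference.
Source V1 fixes V_0 = 12 V.
KCL at each unknown node (sum of currents leaving = 0; resistances in Ω):
  Node 1: (V_1 - 12)/15 + (V_1 - 0)/6800 + (V_1 - 0)/3600 = 0
Collecting terms: 0.06709 × V_1 = 0.8  =>  V_1 = 11.92 V
I_R2 = (V_1 - V_2)/R2 = (11.92 - 0)/6800 = 0.001754 A
P_R2 = I_R2² × R2 = (0.001754)² × 6800 = 0.02091 W

Final answer: 0.02091 W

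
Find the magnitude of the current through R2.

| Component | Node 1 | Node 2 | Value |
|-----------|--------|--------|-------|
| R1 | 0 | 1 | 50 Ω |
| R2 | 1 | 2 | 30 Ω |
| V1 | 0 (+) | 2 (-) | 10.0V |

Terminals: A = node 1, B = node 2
Nodal analysis, taking node 2 as the 0 V reference.
Source V1 fixes V_0 = 10 V.
KCL at each unknown node (sum of currents leaving = 0; resistances in Ω):
  Node 1: (V_1 - 10)/50 + (V_1 - 0)/30 = 0
Collecting terms: 0.05333 × V_1 = 0.2  =>  V_1 = 3.75 V
I_R2 = (V_1 - V_2)/R2 = (3.75 - 0)/30 = 0.125 A
|I_R2| = 0.125 A

Final answer: |I_R2| = 0.125 A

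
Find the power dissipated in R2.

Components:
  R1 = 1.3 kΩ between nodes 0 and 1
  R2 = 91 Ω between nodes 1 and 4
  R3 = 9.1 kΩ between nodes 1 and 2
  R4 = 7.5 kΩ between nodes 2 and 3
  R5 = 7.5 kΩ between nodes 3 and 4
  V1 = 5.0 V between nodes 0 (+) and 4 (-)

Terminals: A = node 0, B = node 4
Nodal analysis, taking node 4 as the 0 V reference.
Source V1 fixes V_0 = 5 V.
KCL at each unknown node (sum of currents leaving = 0; resistances in Ω):
  Node 1: (V_1 - 5)/1300 + (V_1 - 0)/91 + (V_1 - V_2)/9100 = 0
  Node 2: (V_2 - V_1)/9100 + (V_2 - V_3)/7500 = 0
  Node 3: (V_3 - V_2)/7500 + (V_3 - 0)/7500 = 0
Collecting terms (coefficients in siemens):
  0.01187·V_1 - 0.0001099·V_2 = 0.003846
  0.0002432·V_2 - 0.0001099·V_1 - 0.0001333·V_3 = 0
  0.0002667·V_3 - 0.0001333·V_2 = 0
Solving these 3 simultaneous equations (Gaussian elimination) gives:
  V_1 = 0.326 V, V_2 = 0.2029 V, V_3 = 0.1014 V
I_R2 = (V_1 - V_4)/R2 = (0.326 - 0)/91 = 0.003582 A
P_R2 = I_R2² × R2 = (0.003582)² × 91 = 0.001168 W

Final answer: 0.001168 W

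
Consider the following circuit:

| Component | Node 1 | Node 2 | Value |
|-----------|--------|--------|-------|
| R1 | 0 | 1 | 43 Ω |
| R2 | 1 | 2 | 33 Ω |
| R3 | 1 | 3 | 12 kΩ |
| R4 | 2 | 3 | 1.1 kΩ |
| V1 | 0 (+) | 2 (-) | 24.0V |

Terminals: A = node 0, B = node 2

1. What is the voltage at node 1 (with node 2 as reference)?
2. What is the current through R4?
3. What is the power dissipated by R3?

Nodal analysis, taking node 2 as the 0 V reference.
Source V1 fixes V_0 = 24 V.
KCL at each unknown node (sum of currents leaving = 0; resistances in Ω):
  Node 1: (V_1 - 24)/43 + (V_1 - 0)/33 + (V_1 - V_3)/12000 = 0
  Node 3: (V_3 - V_1)/12000 + (V_3 - 0)/1100 = 0
Collecting terms (coefficients in siemens):
  0.05364·V_1 - 0.00008333·V_3 = 0.5581
  0.0009924·V_3 - 0.00008333·V_1 = 0
Determinant D = (0.05364)(0.0009924) - (-0.00008333)(-0.00008333) = 0.00005323
V_1 = [(0.5581)(0.0009924) - (-0.00008333)(0)]/D = 10.41 V
V_3 = [(0.05364)(0) - (0.5581)(-0.00008333)]/D = 0.8738 V
Part 1:
  Read off the nodal solution: V_1 = 10.41 V
Part 2:
  I_R4 = (V_2 - V_3)/R4 = (0 - 0.8738)/1100 = -0.0007944 A
  Magnitude: I_R4 = 0.0007944 A
Part 3:
  I_R3 = (V_1 - V_3)/R3 = (10.41 - 0.8738)/12000 = 0.0007944 A
  P_R3 = I_R3² × R3 = (0.0007944)² × 12000 = 0.007572 W

Final answers:
1. V_1 = 10.41 V
2. I_R4 = 0.0007944 A
3. P_R3 = 0.007572 W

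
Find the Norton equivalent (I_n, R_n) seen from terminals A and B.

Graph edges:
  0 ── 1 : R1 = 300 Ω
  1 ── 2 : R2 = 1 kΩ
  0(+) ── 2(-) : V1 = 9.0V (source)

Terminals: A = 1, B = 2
Find the Thévenin equivalent first; then I_n = V_th/R_th and R_n = R_th.
Step 1 — V_th is the open-circuit voltage V_A - V_B (nothing connected across the terminals).
Nodal analysis, taking node 2 as the 0 V reference.
Source V1 fixes V_0 = 9 V.
KCL at each unknown node (sum of currents leaving = 0; resistances in Ω):
  Node 1: (V_1 - 9)/300 + (V_1 - 0)/1000 = 0
Collecting terms: 0.004333 × V_1 = 0.03  =>  V_1 = 6.923 V
V_th = V_1 - V_2 = 6.923 - 0 = 6.923 V
Step 2 — R_th: zero the source — replace V1 by a short circuit (node 2 merges into node 0) — and find the resistance seen between A (node 1) and B (node 0).
Reduce the network between node 1 (A) and node 0 (B) by series/parallel combination:
  Rp1 = R1 ‖ R2 (parallel, both between nodes 0 and 1) = 1/(1/300 + 1/1000) = 230.8 Ω
R_th = 230.8 Ω
I_n = V_th/R_th = 6.923/230.8 = 0.03 A, and R_n = R_th = 230.8 Ω

Final answer: I_n = 0.03 A, R_n = 230.8 Ω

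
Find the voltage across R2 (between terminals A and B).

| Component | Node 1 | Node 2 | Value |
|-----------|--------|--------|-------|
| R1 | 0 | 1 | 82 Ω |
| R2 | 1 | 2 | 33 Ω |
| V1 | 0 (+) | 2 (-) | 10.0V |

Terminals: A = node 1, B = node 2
R1 and R2 are in series across V1 (node 0 → node 1 → node 2), and the output A–B is taken across R2, so this is a voltage divider.
Series current: I = V1/(R1 + R2) = 10/(82 + 33) = 10/115 = 0.08696 A
V_R2 = I × R2 = V1 × R2/(R1 + R2) = 10 × 33/115 = 2.87 V

Final answer: 2.87 V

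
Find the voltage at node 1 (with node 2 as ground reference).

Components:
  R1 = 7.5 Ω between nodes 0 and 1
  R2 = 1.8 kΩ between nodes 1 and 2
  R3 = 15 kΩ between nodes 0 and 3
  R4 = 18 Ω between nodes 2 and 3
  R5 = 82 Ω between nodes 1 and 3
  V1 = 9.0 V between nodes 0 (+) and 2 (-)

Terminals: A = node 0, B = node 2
Nodal analysis, taking node 2 as the 0 V reference.
Source V1 fixes V_0 = 9 V.
KCL at each unknown node (sum of currents leaving = 0; resistances in Ω):
  Node 1: (V_1 - 9)/7.5 + (V_1 - 0)/1800 + (V_1 - V_3)/82 = 0
  Node 3: (V_3 - 9)/15000 + (V_3 - 0)/18 + (V_3 - V_1)/82 = 0
Collecting terms (coefficients in siemens):
  0.1461·V_1 - 0.0122·V_3 = 1.2
  0.06782·V_3 - 0.0122·V_1 = 0.0006
Determinant D = (0.1461)(0.06782) - (-0.0122)(-0.0122) = 0.009758
V_1 = [(1.2)(0.06782) - (-0.0122)(0.0006)]/D = 8.34 V
V_3 = [(0.1461)(0.0006) - (1.2)(-0.0122)]/D = 1.509 V
The requested potential is V_1 = 8.34 V.

Final answer: V_1 = 8.34 V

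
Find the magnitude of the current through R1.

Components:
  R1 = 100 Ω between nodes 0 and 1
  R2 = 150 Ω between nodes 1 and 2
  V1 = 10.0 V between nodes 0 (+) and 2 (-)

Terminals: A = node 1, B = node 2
Nodal analysis, taking node 2 as the 0 V reference.
Source V1 fixes V_0 = 10 V.
KCL at each unknown node (sum of currents leaving = 0; resistances in Ω):
  Node 1: (V_1 - 10)/100 + (V_1 - 0)/150 = 0
Collecting terms: 0.01667 × V_1 = 0.1  =>  V_1 = 6 V
I_R1 = (V_0 - V_1)/R1 = (10 - 6)/100 = 0.04 A
|I_R1| = 0.04 A

Final answer: |I_R1| = 0.04 A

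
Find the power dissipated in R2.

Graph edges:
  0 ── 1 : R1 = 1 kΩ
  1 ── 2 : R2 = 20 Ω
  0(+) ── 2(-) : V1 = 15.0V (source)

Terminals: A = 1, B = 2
Nodal analysis, taking node 2 as the 0 V reference.
Source V1 fixes V_0 = 15 V.
KCL at each unknown node (sum of currents leaving = 0; resistances in Ω):
  Node 1: (V_1 - 15)/1000 + (V_1 - 0)/20 = 0
Collecting terms: 0.051 × V_1 = 0.015  =>  V_1 = 0.2941 V
I_R2 = (V_1 - V_2)/R2 = (0.2941 - 0)/20 = 0.01471 A
P_R2 = I_R2² × R2 = (0.01471)² × 20 = 0.004325 W

Final answer: 0.004325 W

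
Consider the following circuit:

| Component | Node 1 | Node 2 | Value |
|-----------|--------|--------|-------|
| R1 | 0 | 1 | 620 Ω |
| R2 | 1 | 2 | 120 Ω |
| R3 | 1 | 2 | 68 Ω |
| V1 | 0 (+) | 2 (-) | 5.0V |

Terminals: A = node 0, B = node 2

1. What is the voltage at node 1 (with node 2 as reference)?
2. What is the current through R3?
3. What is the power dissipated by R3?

Nodal analysis, taking node 2 as the 0 V reference.
Source V1 fixes V_0 = 5 V.
KCL at each unknown node (sum of currents leaving = 0; resistances in Ω):
  Node 1: (V_1 - 5)/620 + (V_1 - 0)/120 + (V_1 - 0)/68 = 0
Collecting terms: 0.02465 × V_1 = 0.008065  =>  V_1 = 0.3271 V
Part 1:
  Read off the nodal solution: V_1 = 0.3271 V
Part 2:
  I_R3 = (V_1 - V_2)/R3 = (0.3271 - 0)/68 = 0.004811 A
  Magnitude: I_R3 = 0.004811 A
Part 3:
  I_R3 = (V_1 - V_2)/R3 = (0.3271 - 0)/68 = 0.004811 A
  P_R3 = I_R3² × R3 = (0.004811)² × 68 = 0.001574 W

Final answers:
1. V_1 = 0.3271 V
2. I_R3 = 0.004811 A
3. P_R3 = 0.001574 W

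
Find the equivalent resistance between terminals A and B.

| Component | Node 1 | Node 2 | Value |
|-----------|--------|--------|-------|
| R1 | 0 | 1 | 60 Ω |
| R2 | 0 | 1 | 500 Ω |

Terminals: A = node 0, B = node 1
Reduce the network between node 0 (A) and node 1 (B) by series/parallel combination:
  Rp1 = R1 ‖ R2 (parallel, both between nodes 0 and 1) = 1/(1/60 + 1/500) = 53.57 Ω
R_eq = 53.57 Ω

Final answer: 53.57 Ω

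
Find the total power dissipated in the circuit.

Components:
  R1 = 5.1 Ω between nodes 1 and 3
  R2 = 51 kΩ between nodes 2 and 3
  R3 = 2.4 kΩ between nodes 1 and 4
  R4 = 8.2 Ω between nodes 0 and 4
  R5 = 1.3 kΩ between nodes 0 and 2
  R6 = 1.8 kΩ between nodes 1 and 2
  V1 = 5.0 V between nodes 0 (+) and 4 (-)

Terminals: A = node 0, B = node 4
Nodal analysis, taking node 4 as the 0 V reference.
Source V1 fixes V_0 = 5 V.
KCL at each unknown node (sum of currents leaving = 0; resistances in Ω):
  Node 1: (V_1 - V_3)/5.1 + (V_1 - 0)/2400 + (V_1 - V_2)/1800 = 0
  Node 2: (V_2 - V_3)/51000 + (V_2 - 5)/1300 + (V_2 - V_1)/1800 = 0
  Node 3: (V_3 - V_1)/5.1 + (V_3 - V_2)/51000 = 0
Collecting terms (coefficients in siemens):
  0.1971·V_1 - 0.0005556·V_2 - 0.1961·V_3 = 0
  0.001344·V_2 - 0.0005556·V_1 - 0.00001961·V_3 = 0.003846
  0.1961·V_3 - 0.1961·V_1 - 0.00001961·V_2 = 0
Solving these 3 simultaneous equations (Gaussian elimination) gives:
  V_1 = 2.206 V, V_2 = 3.805 V, V_3 = 2.207 V
Power in each resistor, P = (ΔV)²/R:
  P_R1 = (2.206 - 2.207)²/5.1 = 0.000000005009 W
  P_R2 = (3.805 - 2.207)²/51000 = 0.00005009 W
  P_R3 = (2.206 - 0)²/2400 = 0.002028 W
  P_R4 = (5 - 0)²/8.2 = 3.049 W
  P_R5 = (5 - 3.805)²/1300 = 0.001099 W
  P_R6 = (2.206 - 3.805)²/1800 = 0.001419 W
P_total = P_R1 + P_R2 + P_R3 + P_R4 + P_R5 + P_R6 = 3.053 W

Final answer: 3.053 W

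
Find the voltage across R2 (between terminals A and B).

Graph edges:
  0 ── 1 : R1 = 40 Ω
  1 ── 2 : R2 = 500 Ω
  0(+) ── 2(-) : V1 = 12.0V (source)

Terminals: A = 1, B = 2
R1 and R2 are in series across V1 (node 0 → node 1 → node 2), and the output A–B is taken across R2, so this is a voltage divider.
Series current: I = V1/(R1 + R2) = 12/(40 + 500) = 12/540 = 0.02222 A
V_R2 = I × R2 = V1 × R2/(R1 + R2) = 12 × 500/540 = 11.11 V

Final answer: 11.11 V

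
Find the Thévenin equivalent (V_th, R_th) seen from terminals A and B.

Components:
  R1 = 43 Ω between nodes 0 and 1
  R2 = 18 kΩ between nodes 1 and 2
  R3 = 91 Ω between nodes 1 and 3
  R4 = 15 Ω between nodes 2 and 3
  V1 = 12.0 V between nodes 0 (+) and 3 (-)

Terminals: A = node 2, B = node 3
Step 1 — V_th is the open-circuit voltage V_A - V_B (nothing connected across the terminals).
Nodal analysis, taking node 3 as the 0 V reference.
Source V1 fixes V_0 = 12 V.
KCL at each unknown node (sum of currents leaving = 0; resistances in Ω):
  Node 1: (V_1 - 12)/43 + (V_1 - V_2)/18000 + (V_1 - 0)/91 = 0
  Node 2: (V_2 - V_1)/18000 + (V_2 - 0)/15 = 0
Collecting terms (coefficients in siemens):
  0.0343·V_1 - 0.00005556·V_2 = 0.2791
  0.06672·V_2 - 0.00005556·V_1 = 0
Determinant D = (0.0343)(0.06672) - (-0.00005556)(-0.00005556) = 0.002289
V_1 = [(0.2791)(0.06672) - (-0.00005556)(0)]/D = 8.136 V
V_2 = [(0.0343)(0) - (0.2791)(-0.00005556)]/D = 0.006774 V
V_th = V_2 - V_3 = 0.006774 - 0 = 0.006774 V
Step 2 — R_th: zero the source — replace V1 by a short circuit (node 3 merges into node 0) — and find the resistance seen between A (node 2) and B (node 0).
Reduce the network between node 2 (A) and node 0 (B) by series/parallel combination:
  Rp1 = R1 ‖ R3 (parallel, both between nodes 0 and 1) = 1/(1/43 + 1/91) = 29.2 Ω
  Rs1 = R2 + Rp1 (series, joined only at node 1) = 18000 + 29.2 = 18030 Ω
  Rp2 = R4 ‖ Rs1 (parallel, both between nodes 0 and 2) = 1/(1/15 + 1/18030) = 14.99 Ω
R_th = 14.99 Ω

Final answer: V_th = 0.006774 V, R_th = 14.99 Ω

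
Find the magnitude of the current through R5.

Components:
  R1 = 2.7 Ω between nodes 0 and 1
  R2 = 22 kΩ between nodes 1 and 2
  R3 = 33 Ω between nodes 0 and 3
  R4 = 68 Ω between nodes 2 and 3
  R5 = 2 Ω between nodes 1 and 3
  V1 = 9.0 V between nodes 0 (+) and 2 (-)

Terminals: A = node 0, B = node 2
Nodal analysis, taking node 2 as the 0 V reference.
Source V1 fixes V_0 = 9 V.
KCL at each unknown node (sum of currents leaving = 0; resistances in Ω):
  Node 1: (V_1 - 9)/2.7 + (V_1 - 0)/22000 + (V_1 - V_3)/2 = 0
  Node 3: (V_3 - 9)/33 + (V_3 - 0)/68 + (V_3 - V_1)/2 = 0
Collecting terms (coefficients in siemens):
  0.8704·V_1 - 0.5·V_3 = 3.333
  0.545·V_3 - 0.5·V_1 = 0.2727
Determinant D = (0.8704)(0.545) - (-0.5)(-0.5) = 0.2244
V_1 = [(3.333)(0.545) - (-0.5)(0.2727)]/D = 8.704 V
V_3 = [(0.8704)(0.2727) - (3.333)(-0.5)]/D = 8.486 V
I_R5 = (V_1 - V_3)/R5 = (8.704 - 8.486)/2 = 0.1092 A
|I_R5| = 0.1092 A

Final answer: |I_R5| = 0.1092 A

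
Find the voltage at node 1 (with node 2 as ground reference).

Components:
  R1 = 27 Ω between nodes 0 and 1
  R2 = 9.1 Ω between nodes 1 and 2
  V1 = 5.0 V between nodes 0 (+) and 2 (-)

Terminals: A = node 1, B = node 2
Nodal analysis, taking node 2 as the 0 V reference.
Source V1 fixes V_0 = 5 V.
KCL at each unknown node (sum of currents leaving = 0; resistances in Ω):
  Node 1: (V_1 - 5)/27 + (V_1 - 0)/9.1 = 0
Collecting terms: 0.1469 × V_1 = 0.1852  =>  V_1 = 1.26 V
The requested potential is V_1 = 1.26 V.

Final answer: V_1 = 1.26 V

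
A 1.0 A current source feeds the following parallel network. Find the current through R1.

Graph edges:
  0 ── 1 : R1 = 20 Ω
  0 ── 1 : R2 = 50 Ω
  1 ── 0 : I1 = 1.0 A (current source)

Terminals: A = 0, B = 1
All resistors sit directly between nodes 0 and 1, so they are in parallel and share one voltage V; the full source current 1 A splits among them.
1/R_par = 1/20 + 1/50 = 0.07 S  =>  R_par = 14.29 Ω
V = I × R_par = 1 × 14.29 = 14.29 V
I_R1 = V/R1 = 14.29/20 = 0.7143 A

Final answer: 0.7143 A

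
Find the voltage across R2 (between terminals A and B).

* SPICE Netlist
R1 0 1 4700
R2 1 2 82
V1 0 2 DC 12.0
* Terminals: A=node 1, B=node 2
R1 and R2 are in series across V1 (node 0 → node 1 → node 2), and the output A–B is taken across R2, so this is a voltage divider.
Series current: I = V1/(R1 + R2) = 12/(4700 + 82) = 12/4782 = 0.002509 A
V_R2 = I × R2 = V1 × R2/(R1 + R2) = 12 × 82/4782 = 0.2058 V

Final answer: 0.2058 V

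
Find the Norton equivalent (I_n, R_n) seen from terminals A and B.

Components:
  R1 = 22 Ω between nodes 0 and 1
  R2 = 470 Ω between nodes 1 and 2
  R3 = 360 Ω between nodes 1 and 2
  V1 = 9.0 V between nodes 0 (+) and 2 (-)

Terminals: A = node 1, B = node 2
Find the Thévenin equivalent first; then I_n = V_th/R_th and R_n = R_th.
Step 1 — V_th is the open-circuit voltage V_A - V_B (nothing connected across the terminals).
Nodal analysis, taking node 2 as the 0 V reference.
Source V1 fixes V_0 = 9 V.
KCL at each unknown node (sum of currents leaving = 0; resistances in Ω):
  Node 1: (V_1 - 9)/22 + (V_1 - 0)/470 + (V_1 - 0)/360 = 0
Collecting terms: 0.05036 × V_1 = 0.4091  =>  V_1 = 8.123 V
V_th = V_1 - V_2 = 8.123 - 0 = 8.123 V
Step 2 — R_th: zero the source — replace V1 by a short circuit (node 2 merges into node 0) — and find the resistance seen between A (node 1) and B (node 0).
Reduce the network between node 1 (A) and node 0 (B) by series/parallel combination:
  Rp1 = R1 ‖ R2 ‖ R3 (parallel, all between nodes 0 and 1) = 1/(1/22 + 1/470 + 1/360) = 19.86 Ω
R_th = 19.86 Ω
I_n = V_th/R_th = 8.123/19.86 = 0.4091 A, and R_n = R_th = 19.86 Ω

Final answer: I_n = 0.4091 A, R_n = 19.86 Ω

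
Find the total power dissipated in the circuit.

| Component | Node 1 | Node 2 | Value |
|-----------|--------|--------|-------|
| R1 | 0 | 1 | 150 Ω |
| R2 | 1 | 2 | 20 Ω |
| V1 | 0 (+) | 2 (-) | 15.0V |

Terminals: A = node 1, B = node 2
Nodal analysis, taking node 2 as the 0 V reference.
Source V1 fixes V_0 = 15 V.
KCL at each unknown node (sum of currents leaving = 0; resistances in Ω):
  Node 1: (V_1 - 15)/150 + (V_1 - 0)/20 = 0
Collecting terms: 0.05667 × V_1 = 0.1  =>  V_1 = 1.765 V
Power in each resistor, P = (ΔV)²/R:
  P_R1 = (15 - 1.765)²/150 = 1.168 W
  P_R2 = (1.765 - 0)²/20 = 0.1557 W
P_total = P_R1 + P_R2 = 1.324 W

Final answer: 1.324 W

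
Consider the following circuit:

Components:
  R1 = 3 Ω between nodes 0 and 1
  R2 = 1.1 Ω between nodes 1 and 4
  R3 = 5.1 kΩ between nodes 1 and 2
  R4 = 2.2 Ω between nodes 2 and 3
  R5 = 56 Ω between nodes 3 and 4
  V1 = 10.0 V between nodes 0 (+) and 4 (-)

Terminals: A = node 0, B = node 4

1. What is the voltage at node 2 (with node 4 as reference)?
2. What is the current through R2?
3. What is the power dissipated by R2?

Nodal analysis, taking node 4 as the 0 V reference.
Source V1 fixes V_0 = 10 V.
KCL at each unknown node (sum of currents leaving = 0; resistances in Ω):
  Node 1: (V_1 - 10)/3 + (V_1 - 0)/1.1 + (V_1 - V_2)/5100 = 0
  Node 2: (V_2 - V_1)/5100 + (V_2 - V_3)/2.2 = 0
  Node 3: (V_3 - V_2)/2.2 + (V_3 - 0)/56 = 0
Collecting terms (coefficients in siemens):
  1.243·V_1 - 0.0001961·V_2 = 3.333
  0.4547·V_2 - 0.0001961·V_1 - 0.4545·V_3 = 0
  0.4724·V_3 - 0.4545·V_2 = 0
Solving these 3 simultaneous equations (Gaussian elimination) gives:
  V_1 = 2.683 V, V_2 = 0.03027 V, V_3 = 0.02912 V
Part 1:
  Read off the nodal solution: V_2 = 0.03027 V
Part 2:
  I_R2 = (V_1 - V_4)/R2 = (2.683 - 0)/1.1 = 2.439 A
  Magnitude: I_R2 = 2.439 A
Part 3:
  I_R2 = (V_1 - V_4)/R2 = (2.683 - 0)/1.1 = 2.439 A
  P_R2 = I_R2² × R2 = (2.439)² × 1.1 = 6.542 W

Final answers:
1. V_2 = 0.03027 V
2. I_R2 = 2.439 A
3. P_R2 = 6.542 W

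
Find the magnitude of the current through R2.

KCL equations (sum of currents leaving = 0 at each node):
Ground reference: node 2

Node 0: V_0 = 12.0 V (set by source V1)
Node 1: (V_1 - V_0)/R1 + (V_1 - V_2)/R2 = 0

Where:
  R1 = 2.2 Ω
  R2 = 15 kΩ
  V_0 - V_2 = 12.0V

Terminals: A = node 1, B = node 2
Nodal analysis, taking node 2 as the 0 V reference.
Source V1 fixes V_0 = 12 V.
KCL at each unknown node (sum of currents leaving = 0; resistances in Ω):
  Node 1: (V_1 - 12)/2.2 + (V_1 - 0)/15000 = 0
Collecting terms: 0.4546 × V_1 = 5.455  =>  V_1 = 12 V
I_R2 = (V_1 - V_2)/R2 = (12 - 0)/15000 = 0.0007999 A
|I_R2| = 0.0007999 A

Final answer: |I_R2| = 0.0007999 A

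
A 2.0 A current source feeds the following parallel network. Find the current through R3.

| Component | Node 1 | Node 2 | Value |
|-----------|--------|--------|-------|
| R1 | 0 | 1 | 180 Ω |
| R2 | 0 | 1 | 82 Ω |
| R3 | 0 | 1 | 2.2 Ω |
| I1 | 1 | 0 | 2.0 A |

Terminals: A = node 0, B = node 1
All resistors sit directly between nodes 0 and 1, so they are in parallel and share one voltage V; the full source current 2 A splits among them.
1/R_par = 1/180 + 1/82 + 1/2.2 = 0.4723 S  =>  R_par = 2.117 Ω
V = I × R_par = 2 × 2.117 = 4.235 V
I_R3 = V/R3 = 4.235/2.2 = 1.925 A

Final answer: 1.925 A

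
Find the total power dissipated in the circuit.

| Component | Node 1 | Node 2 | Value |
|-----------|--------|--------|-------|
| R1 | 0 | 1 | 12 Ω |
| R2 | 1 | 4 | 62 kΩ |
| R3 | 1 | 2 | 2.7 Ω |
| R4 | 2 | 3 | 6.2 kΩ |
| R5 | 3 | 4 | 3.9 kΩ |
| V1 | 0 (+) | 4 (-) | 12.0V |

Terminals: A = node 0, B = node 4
Nodal analysis, taking node 4 as the 0 V reference.
Source V1 fixes V_0 = 12 V.
KCL at each unknown node (sum of currents leaving = 0; resistances in Ω):
  Node 1: (V_1 - 12)/12 + (V_1 - 0)/62000 + (V_1 - V_2)/2.7 = 0
  Node 2: (V_2 - V_1)/2.7 + (V_2 - V_3)/6200 = 0
  Node 3: (V_3 - V_2)/6200 + (V_3 - 0)/3900 = 0
Collecting terms (coefficients in siemens):
  0.4537·V_1 - 0.3704·V_2 = 1
  0.3705·V_2 - 0.3704·V_1 - 0.0001613·V_3 = 0
  0.0004177·V_3 - 0.0001613·V_2 = 0
Solving these 3 simultaneous equations (Gaussian elimination) gives:
  V_1 = 11.98 V, V_2 = 11.98 V, V_3 = 4.626 V
Power in each resistor, P = (ΔV)²/R:
  P_R1 = (12 - 11.98)²/12 = 0.00002283 W
  P_R2 = (11.98 - 0)²/62000 = 0.002316 W
  P_R3 = (11.98 - 11.98)²/2.7 = 0.000003799 W
  P_R4 = (11.98 - 4.626)²/6200 = 0.008723 W
  P_R5 = (4.626 - 0)²/3900 = 0.005487 W
P_total = P_R1 + P_R2 + P_R3 + P_R4 + P_R5 = 0.01655 W

Final answer: 0.01655 W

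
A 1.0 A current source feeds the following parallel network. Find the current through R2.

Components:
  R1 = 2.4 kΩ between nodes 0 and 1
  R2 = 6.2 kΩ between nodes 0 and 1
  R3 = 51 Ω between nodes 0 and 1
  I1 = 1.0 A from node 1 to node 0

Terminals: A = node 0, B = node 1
All resistors sit directly between nodes 0 and 1, so they are in parallel and share one voltage V; the full source current 1 A splits among them.
1/R_par = 1/2400 + 1/6200 + 1/51 = 0.02019 S  =>  R_par = 49.54 Ω
V = I × R_par = 1 × 49.54 = 49.54 V
I_R2 = V/R2 = 49.54/6200 = 0.00799 A

Final answer: 0.00799 A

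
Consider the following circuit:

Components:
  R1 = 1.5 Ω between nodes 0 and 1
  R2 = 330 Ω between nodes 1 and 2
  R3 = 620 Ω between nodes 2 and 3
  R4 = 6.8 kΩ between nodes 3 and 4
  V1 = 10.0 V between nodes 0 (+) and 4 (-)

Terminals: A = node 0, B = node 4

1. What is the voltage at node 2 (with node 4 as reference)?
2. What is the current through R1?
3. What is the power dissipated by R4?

Nodal analysis, taking node 4 as the 0 V reference.
Source V1 fixes V_0 = 10 V.
KCL at each unknown node (sum of currents leaving = 0; resistances in Ω):
  Node 1: (V_1 - 10)/1.5 + (V_1 - V_2)/330 = 0
  Node 2: (V_2 - V_1)/330 + (V_2 - V_3)/620 = 0
  Node 3: (V_3 - V_2)/620 + (V_3 - 0)/6800 = 0
Collecting terms (coefficients in siemens):
  0.6697·V_1 - 0.00303·V_2 = 6.667
  0.004643·V_2 - 0.00303·V_1 - 0.001613·V_3 = 0
  0.00176·V_3 - 0.001613·V_2 = 0
Solving these 3 simultaneous equations (Gaussian elimination) gives:
  V_1 = 9.998 V, V_2 = 9.572 V, V_3 = 8.772 V
Part 1:
  Read off the nodal solution: V_2 = 9.572 V
Part 2:
  I_R1 = (V_0 - V_1)/R1 = (10 - 9.998)/1.5 = 0.00129 A
  Magnitude: I_R1 = 0.00129 A
Part 3:
  I_R4 = (V_3 - V_4)/R4 = (8.772 - 0)/6800 = 0.00129 A
  P_R4 = I_R4² × R4 = (0.00129)² × 6800 = 0.01132 W

Final answers:
1. V_2 = 9.572 V
2. I_R1 = 0.00129 A
3. P_R4 = 0.01132 W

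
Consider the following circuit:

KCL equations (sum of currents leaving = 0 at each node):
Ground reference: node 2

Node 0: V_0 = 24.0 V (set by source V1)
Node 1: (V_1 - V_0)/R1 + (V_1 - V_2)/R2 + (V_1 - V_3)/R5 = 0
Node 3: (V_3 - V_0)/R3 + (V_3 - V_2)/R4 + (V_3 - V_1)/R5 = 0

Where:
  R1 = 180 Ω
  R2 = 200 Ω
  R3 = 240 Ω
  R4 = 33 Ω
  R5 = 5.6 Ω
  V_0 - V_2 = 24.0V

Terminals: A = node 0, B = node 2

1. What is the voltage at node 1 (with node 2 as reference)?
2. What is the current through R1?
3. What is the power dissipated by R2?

Nodal analysis, taking node 2 as the 0 V reference.
Source V1 fixes V_0 = 24 V.
KCL at each unknown node (sum of currents leaving = 0; resistances in Ω):
  Node 1: (V_1 - 24)/180 + (V_1 - 0)/200 + (V_1 - V_3)/5.6 = 0
  Node 3: (V_3 - 24)/240 + (V_3 - 0)/33 + (V_3 - V_1)/5.6 = 0
Collecting terms (coefficients in siemens):
  0.1891·V_1 - 0.1786·V_3 = 0.1333
  0.213·V_3 - 0.1786·V_1 = 0.1
Determinant D = (0.1891)(0.213) - (-0.1786)(-0.1786) = 0.008404
V_1 = [(0.1333)(0.213) - (-0.1786)(0.1)]/D = 5.505 V
V_3 = [(0.1891)(0.1) - (0.1333)(-0.1786)]/D = 5.084 V
Part 1:
  Read off the nodal solution: V_1 = 5.505 V
Part 2:
  I_R1 = (V_0 - V_1)/R1 = (24 - 5.505)/180 = 0.1028 A
  Magnitude: I_R1 = 0.1028 A
Part 3:
  I_R2 = (V_1 - V_2)/R2 = (5.505 - 0)/200 = 0.02752 A
  P_R2 = I_R2² × R2 = (0.02752)² × 200 = 0.1515 W

Final answers:
1. V_1 = 5.505 V
2. I_R1 = 0.1028 A
3. P_R2 = 0.1515 W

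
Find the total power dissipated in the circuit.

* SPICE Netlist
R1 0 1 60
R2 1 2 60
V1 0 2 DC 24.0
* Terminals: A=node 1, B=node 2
Nodal analysis, taking node 2 as the 0 V reference.
Source V1 fixes V_0 = 24 V.
KCL at each unknown node (sum of currents leaving = 0; resistances in Ω):
  Node 1: (V_1 - 24)/60 + (V_1 - 0)/60 = 0
Collecting terms: 0.03333 × V_1 = 0.4  =>  V_1 = 12 V
Power in each resistor, P = (ΔV)²/R:
  P_R1 = (24 - 12)²/60 = 2.4 W
  P_R2 = (12 - 0)²/60 = 2.4 W
P_total = P_R1 + P_R2 = 4.8 W

Final answer: 4.8 W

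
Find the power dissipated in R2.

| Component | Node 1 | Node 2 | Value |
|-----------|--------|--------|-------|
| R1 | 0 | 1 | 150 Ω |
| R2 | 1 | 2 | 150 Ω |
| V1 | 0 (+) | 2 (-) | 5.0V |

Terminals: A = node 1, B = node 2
Nodal analysis, taking node 2 as the 0 V reference.
Source V1 fixes V_0 = 5 V.
KCL at each unknown node (sum of currents leaving = 0; resistances in Ω):
  Node 1: (V_1 - 5)/150 + (V_1 - 0)/150 = 0
Collecting terms: 0.01333 × V_1 = 0.03333  =>  V_1 = 2.5 V
I_R2 = (V_1 - V_2)/R2 = (2.5 - 0)/150 = 0.01667 A
P_R2 = I_R2² × R2 = (0.01667)² × 150 = 0.04167 W

Final answer: 0.04167 W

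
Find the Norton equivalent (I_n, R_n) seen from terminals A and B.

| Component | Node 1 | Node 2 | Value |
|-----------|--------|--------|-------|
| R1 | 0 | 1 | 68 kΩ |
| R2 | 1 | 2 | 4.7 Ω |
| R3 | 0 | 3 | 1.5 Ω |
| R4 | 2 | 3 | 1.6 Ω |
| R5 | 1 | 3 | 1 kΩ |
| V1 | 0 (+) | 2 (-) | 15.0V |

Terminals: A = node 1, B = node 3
Find the Thévenin equivalent first; then I_n = V_th/R_th and R_n = R_th.
Step 1 — V_th is the open-circuit voltage V_A - V_B (nothing connected across the terminals).
Nodal analysis, taking node 2 as the 0 V reference.
Source V1 fixes V_0 = 15 V.
KCL at each unknown node (sum of currents leaving = 0; resistances in Ω):
  Node 1: (V_1 - 15)/68000 + (V_1 - 0)/4.7 + (V_1 - V_3)/1000 = 0
  Node 3: (V_3 - 15)/1.5 + (V_3 - 0)/1.6 + (V_3 - V_1)/1000 = 0
Collecting terms (coefficients in siemens):
  0.2138·V_1 - 0.001·V_3 = 0.0002206
  1.293·V_3 - 0.001·V_1 = 10
Determinant D = (0.2138)(1.293) - (-0.001)(-0.001) = 0.2763
V_1 = [(0.0002206)(1.293) - (-0.001)(10)]/D = 0.03722 V
V_3 = [(0.2138)(10) - (0.0002206)(-0.001)]/D = 7.736 V
V_th = V_1 - V_3 = 0.03722 - 7.736 = -7.699 V
Step 2 — R_th: zero the source — replace V1 by a short circuit (node 2 merges into node 0) — and find the resistance seen between A (node 1) and B (node 3).
Reduce the network between node 1 (A) and node 3 (B) by series/parallel combination:
  Rp1 = R1 ‖ R2 (parallel, both between nodes 0 and 1) = 1/(1/68000 + 1/4.7) = 4.7 Ω
  Rp2 = R3 ‖ R4 (parallel, both between nodes 0 and 3) = 1/(1/1.5 + 1/1.6) = 0.7742 Ω
  Rs1 = Rp1 + Rp2 (series, joined only at node 0) = 4.7 + 0.7742 = 5.474 Ω
  Rp3 = R5 ‖ Rs1 (parallel, both between nodes 1 and 3) = 1/(1/1000 + 1/5.474) = 5.444 Ω
R_th = 5.444 Ω
I_n = V_th/R_th = -7.699/5.444 = -1.414 A, and R_n = R_th = 5.444 Ω

Final answer: I_n = -1.414 A, R_n = 5.444 Ω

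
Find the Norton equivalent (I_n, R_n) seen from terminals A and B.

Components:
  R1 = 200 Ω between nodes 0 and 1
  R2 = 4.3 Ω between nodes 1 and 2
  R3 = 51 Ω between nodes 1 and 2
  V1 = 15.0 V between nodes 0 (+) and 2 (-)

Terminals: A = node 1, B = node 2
Find the Thévenin equivalent first; then I_n = V_th/R_th and R_n = R_th.
Step 1 — V_th is the open-circuit voltage V_A - V_B (nothing connected across the terminals).
Nodal analysis, taking node 2 as the 0 V reference.
Source V1 fixes V_0 = 15 V.
KCL at each unknown node (sum of currents leaving = 0; resistances in Ω):
  Node 1: (V_1 - 15)/200 + (V_1 - 0)/4.3 + (V_1 - 0)/51 = 0
Collecting terms: 0.2572 × V_1 = 0.075  =>  V_1 = 0.2916 V
V_th = V_1 - V_2 = 0.2916 - 0 = 0.2916 V
Step 2 — R_th: zero the source — replace V1 by a short circuit (node 2 merges into node 0) — and find the resistance seen between A (node 1) and B (node 0).
Reduce the network between node 1 (A) and node 0 (B) by series/parallel combination:
  Rp1 = R1 ‖ R2 ‖ R3 (parallel, all between nodes 0 and 1) = 1/(1/200 + 1/4.3 + 1/51) = 3.889 Ω
R_th = 3.889 Ω
I_n = V_th/R_th = 0.2916/3.889 = 0.075 A, and R_n = R_th = 3.889 Ω

Final answer: I_n = 0.075 A, R_n = 3.889 Ω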